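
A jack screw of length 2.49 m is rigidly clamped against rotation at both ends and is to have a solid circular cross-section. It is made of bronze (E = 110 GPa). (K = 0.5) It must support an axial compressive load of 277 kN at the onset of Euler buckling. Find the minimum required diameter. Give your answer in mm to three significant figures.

d ≈ 53.3 mm

L_e = K·L = 0.5 × 2.49 = 1.245 m
Required I = P_cr·L_e²/(π²E) = 2.770×10^5 × 1.245² / (π² × 1.10×10^11) = 3.955×10^-7 m⁴
I_req = 3.955×10^5 mm⁴
Solid circle: I = πd⁴/64  ⇒  d = (64I/π)^(1/4) = (64×3.955×10^5/π)^(1/4) = 53.3 mm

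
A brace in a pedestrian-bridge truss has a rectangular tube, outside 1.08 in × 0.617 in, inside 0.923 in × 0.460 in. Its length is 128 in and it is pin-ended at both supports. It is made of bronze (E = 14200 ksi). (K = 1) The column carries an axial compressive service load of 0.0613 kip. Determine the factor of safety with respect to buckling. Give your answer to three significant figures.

n ≈ 1.91

Weak-axis I_min = (h_o·b_o³ − h_i·b_i³)/12 with b_o = 0.617, b_i = 0.4600 in (shorter outer/inner sides).
I_min = (1.08×0.617³ − 0.9230×0.4600³)/12 = 1.365×10^-2 in⁴
Effective length L_e = K·L = 1 × 128 = 128.0 in
P_cr = π²EI / L_e² = π² × 14200×10³ × 1.365×10^-2 / 128.0² = 116.8 lb
Factor of safety n = P_cr / P = 0.11679 / 0.0613 = 1.91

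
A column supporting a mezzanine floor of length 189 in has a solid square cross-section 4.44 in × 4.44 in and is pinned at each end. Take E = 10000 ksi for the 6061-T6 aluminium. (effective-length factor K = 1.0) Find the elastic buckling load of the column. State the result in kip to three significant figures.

P_cr ≈ 89.5 kip

I = a⁴/12 = 4.44⁴/12 = 32.39 in⁴
Effective length L_e = K·L = 1 × 189 = 189.0 in
P_cr = π²EI / L_e² = π² × 10000×10³ × 32.39 / 189.0² = 8.948×10^4 lb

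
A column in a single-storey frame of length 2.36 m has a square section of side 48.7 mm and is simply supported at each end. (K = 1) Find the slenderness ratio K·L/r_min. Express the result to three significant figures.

For a square r = a/√12 = 48.7/√12 = 14.06 mm
L_e = K·L = 1 × 2.36 m = 2.360 m = 2360.0 mm
λ = L_e / r_min = 2360.0 / 14.06 = 168

λ ≈ 168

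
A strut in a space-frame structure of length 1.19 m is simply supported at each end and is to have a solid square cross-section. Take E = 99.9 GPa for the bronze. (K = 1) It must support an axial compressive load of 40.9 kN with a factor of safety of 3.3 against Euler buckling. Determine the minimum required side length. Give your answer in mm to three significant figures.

a ≈ 39.1 mm

Required P_cr = n·P = 3.3 × 40.9 = 135.0 kN
L_e = K·L = 1 × 1.19 = 1.190 m
Required I = P_cr·L_e²/(π²E) = 1.350×10^5 × 1.190² / (π² × 9.99×10^10) = 1.939×10^-7 m⁴
I_req = 1.939×10^5 mm⁴
Solid square: I = a⁴/12  ⇒  a = (12I)^(1/4) = (12×1.939×10^5)^(1/4) = 39.1 mm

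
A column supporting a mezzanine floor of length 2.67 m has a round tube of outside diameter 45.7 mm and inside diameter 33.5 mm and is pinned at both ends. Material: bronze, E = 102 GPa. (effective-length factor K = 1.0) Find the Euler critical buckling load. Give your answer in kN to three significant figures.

P_cr ≈ 21.5 kN

d_o = 45.7 mm, d_i = 33.5 mm
I = π(d_o⁴ − d_i⁴)/64 = π(45.7⁴ − 33.50⁴)/64 = 1.523×10^5 mm⁴
I = 1.523×10^5 mm⁴ = 1.523×10^-7 m⁴
Effective length L_e = K·L = 1 × 2.67 = 2.670 m
P_cr = π²EI / L_e² = π² × 102×10⁹ × 1.523×10^-7 / 2.670² = 2.150×10^4 N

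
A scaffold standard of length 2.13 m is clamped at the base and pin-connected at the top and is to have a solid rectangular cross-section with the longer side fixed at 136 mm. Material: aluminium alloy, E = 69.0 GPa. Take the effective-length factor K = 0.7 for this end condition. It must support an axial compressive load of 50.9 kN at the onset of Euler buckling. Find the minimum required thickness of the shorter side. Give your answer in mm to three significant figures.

b ≈ 24.5 mm

L_e = K·L = 0.7 × 2.13 = 1.491 m
Required I = P_cr·L_e²/(π²E) = 5.090×10^4 × 1.491² / (π² × 6.90×10^10) = 1.662×10^-7 m⁴
I_req = 1.662×10^5 mm⁴
Rectangle, weak axis: I_min = h·b³/12 with h = 136 mm fixed  ⇒  b = (12I/h)^(1/3) = 24.5 mm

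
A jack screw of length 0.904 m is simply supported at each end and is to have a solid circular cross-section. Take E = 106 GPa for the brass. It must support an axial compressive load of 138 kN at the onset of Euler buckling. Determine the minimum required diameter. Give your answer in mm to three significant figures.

d ≈ 38.5 mm

L_e = K·L = 1 × 0.904 = 0.9040 m
Required I = P_cr·L_e²/(π²E) = 1.380×10^5 × 0.9040² / (π² × 1.06×10^11) = 1.078×10^-7 m⁴
I_req = 1.078×10^5 mm⁴
Solid circle: I = πd⁴/64  ⇒  d = (64I/π)^(1/4) = (64×1.078×10^5/π)^(1/4) = 38.5 mm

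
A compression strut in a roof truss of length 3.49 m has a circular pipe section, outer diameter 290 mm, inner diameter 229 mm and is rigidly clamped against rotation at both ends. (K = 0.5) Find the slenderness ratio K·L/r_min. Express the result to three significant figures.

d_o = 290 mm, d_i = 229 mm
I = π(d_o⁴ − d_i⁴)/64 = π(290⁴ − 229.0⁴)/64 = 2.122×10^8 mm⁴
A = 2.486×10^4 mm²;  r_min = √(I/A) = √(2.122×10^8/2.486×10^4) = 92.38 mm
L_e = K·L = 0.5 × 3.49 m = 1.745 m = 1745.0 mm
λ = L_e / r_min = 1745.0 / 92.38 = 18.9

λ ≈ 18.9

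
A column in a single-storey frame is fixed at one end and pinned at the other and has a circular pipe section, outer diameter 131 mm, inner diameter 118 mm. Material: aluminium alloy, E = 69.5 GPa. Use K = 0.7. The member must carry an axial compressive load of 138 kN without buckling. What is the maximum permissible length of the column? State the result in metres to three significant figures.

d_o = 131 mm, d_i = 118 mm
I = π(d_o⁴ − d_i⁴)/64 = π(131⁴ − 118.0⁴)/64 = 4.939×10^6 mm⁴
I = 4.939×10^-6 m⁴
At the buckling limit P_cr = P = 1.380×10^5 N
From P_cr = π²EI/(K·L)²:  L = (1/K)·√(π²EI/P_cr) = (1/0.7)·√(π²×6.95×10^10×4.939×10^-6/1.380×10^5)
L = 7.08 m

L_max ≈ 7.08 m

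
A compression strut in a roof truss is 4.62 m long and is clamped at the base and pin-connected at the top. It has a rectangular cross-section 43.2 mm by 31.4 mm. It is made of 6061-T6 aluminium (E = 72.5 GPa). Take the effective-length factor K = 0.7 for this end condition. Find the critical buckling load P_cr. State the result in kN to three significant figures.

P_cr ≈ 7.63 kN

Buckling occurs about the weak axis: I_min = h·b³/12 with b = 31.4 mm (the shorter side).
I_min = 43.2×31.4³/12 = 1.115×10^5 mm⁴
I = 1.115×10^5 mm⁴ = 1.115×10^-7 m⁴
Effective length L_e = K·L = 0.7 × 4.62 = 3.234 m
P_cr = π²EI / L_e² = π² × 72.5×10⁹ × 1.115×10^-7 / 3.234² = 7.625×10^3 N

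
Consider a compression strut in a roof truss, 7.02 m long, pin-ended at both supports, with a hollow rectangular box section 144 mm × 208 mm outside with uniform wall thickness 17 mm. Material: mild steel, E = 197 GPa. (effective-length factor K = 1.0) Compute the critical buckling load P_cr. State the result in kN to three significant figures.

P_cr ≈ 1280 kN

Inner dimensions: h_i = 208 − 2×17 = 174.0 mm, b_i = 144 − 2×17 = 110.0 mm
Weak-axis I_min = (h_o·b_o³ − h_i·b_i³)/12 with b_o = 144, b_i = 110.0 mm (shorter outer/inner sides).
I_min = (208×144³ − 174.0×110.0³)/12 = 3.246×10^7 mm⁴
I = 3.246×10^7 mm⁴ = 3.246×10^-5 m⁴
Effective length L_e = K·L = 1 × 7.02 = 7.020 m
P_cr = π²EI / L_e² = π² × 197×10⁹ × 3.246×10^-5 / 7.020² = 1.281×10^6 N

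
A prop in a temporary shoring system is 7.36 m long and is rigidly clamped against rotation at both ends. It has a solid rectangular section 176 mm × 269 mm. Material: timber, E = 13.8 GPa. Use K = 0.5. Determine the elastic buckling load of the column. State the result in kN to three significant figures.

Buckling occurs about the weak axis: I_min = h·b³/12 with b = 176 mm (the shorter side).
I_min = 269×176³/12 = 1.222×10^8 mm⁴
I = 1.222×10^8 mm⁴ = 1.222×10^-4 m⁴
Effective length L_e = K·L = 0.5 × 7.36 = 3.680 m
P_cr = π²EI / L_e² = π² × 13.8×10⁹ × 1.222×10^-4 / 3.680² = 1.229×10^6 N

P_cr ≈ 1230 kN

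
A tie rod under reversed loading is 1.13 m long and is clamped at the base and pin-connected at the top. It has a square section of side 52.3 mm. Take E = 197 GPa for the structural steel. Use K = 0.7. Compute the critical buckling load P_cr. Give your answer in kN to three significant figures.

I = a⁴/12 = 52.3⁴/12 = 6.235×10^5 mm⁴
I = 6.235×10^5 mm⁴ = 6.235×10^-7 m⁴
Effective length L_e = K·L = 0.7 × 1.13 = 0.7910 m
P_cr = π²EI / L_e² = π² × 197×10⁹ × 6.235×10^-7 / 0.7910² = 1.937×10^6 N

P_cr ≈ 1940 kN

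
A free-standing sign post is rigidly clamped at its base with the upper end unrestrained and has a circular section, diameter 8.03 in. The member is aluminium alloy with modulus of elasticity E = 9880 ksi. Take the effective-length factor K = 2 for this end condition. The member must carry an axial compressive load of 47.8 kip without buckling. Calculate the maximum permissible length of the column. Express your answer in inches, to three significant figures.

I = πd⁴/64 = π×8.03⁴/64 = 204.1 in⁴
At the buckling limit P_cr = P = 4.780×10^4 lb
From P_cr = π²EI/(K·L)²:  L = (1/K)·√(π²EI/P_cr) = (1/2)·√(π²×9.88×10^6×204.1/4.780×10^4)
L = 323 in

L_max ≈ 323 in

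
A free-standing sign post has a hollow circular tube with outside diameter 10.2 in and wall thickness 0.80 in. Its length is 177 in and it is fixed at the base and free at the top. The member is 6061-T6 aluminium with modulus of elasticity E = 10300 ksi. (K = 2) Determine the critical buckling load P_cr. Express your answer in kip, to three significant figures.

Inner diameter d_i = 10.2 − 2×0.80 = 8.600 in
I = π(d_o⁴ − d_i⁴)/64 = π(10.2⁴ − 8.600⁴)/64 = 262.8 in⁴
Effective length L_e = K·L = 2 × 177 = 354.0 in
P_cr = π²EI / L_e² = π² × 10300×10³ × 262.8 / 354.0² = 2.132×10^5 lb

P_cr ≈ 213 kip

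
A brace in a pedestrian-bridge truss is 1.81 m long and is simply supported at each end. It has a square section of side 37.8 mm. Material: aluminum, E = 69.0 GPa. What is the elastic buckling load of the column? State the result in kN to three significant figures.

I = a⁴/12 = 37.8⁴/12 = 1.701×10^5 mm⁴
I = 1.701×10^5 mm⁴ = 1.701×10^-7 m⁴
Effective length L_e = K·L = 1 × 1.81 = 1.810 m
P_cr = π²EI / L_e² = π² × 69.0×10⁹ × 1.701×10^-7 / 1.810² = 3.537×10^4 N

P_cr ≈ 35.4 kN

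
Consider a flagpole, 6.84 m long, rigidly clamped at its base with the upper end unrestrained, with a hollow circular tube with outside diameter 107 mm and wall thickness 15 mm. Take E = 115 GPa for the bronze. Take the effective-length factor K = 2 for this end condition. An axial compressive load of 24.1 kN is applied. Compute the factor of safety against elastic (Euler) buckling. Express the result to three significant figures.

n ≈ 1.18

Inner diameter d_i = 107 − 2×15 = 77.00 mm
I = π(d_o⁴ − d_i⁴)/64 = π(107⁴ − 77.00⁴)/64 = 4.709×10^6 mm⁴
I = 4.709×10^6 mm⁴ = 4.709×10^-6 m⁴
Effective length L_e = K·L = 2 × 6.84 = 13.68 m
P_cr = π²EI / L_e² = π² × 115×10⁹ × 4.709×10^-6 / 13.68² = 2.856×10^4 N
Factor of safety n = P_cr / P = 28.558 / 24.1 = 1.18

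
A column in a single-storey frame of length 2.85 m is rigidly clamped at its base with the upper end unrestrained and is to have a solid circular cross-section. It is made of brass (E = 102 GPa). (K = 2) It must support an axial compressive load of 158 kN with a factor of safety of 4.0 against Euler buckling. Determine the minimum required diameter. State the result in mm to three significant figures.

Required P_cr = n·P = 4.0 × 158 = 632.0 kN
L_e = K·L = 2 × 2.85 = 5.700 m
Required I = P_cr·L_e²/(π²E) = 6.320×10^5 × 5.700² / (π² × 1.02×10^11) = 2.040×10^-5 m⁴
I_req = 2.040×10^7 mm⁴
Solid circle: I = πd⁴/64  ⇒  d = (64I/π)^(1/4) = (64×2.040×10^7/π)^(1/4) = 143 mm

d ≈ 143 mm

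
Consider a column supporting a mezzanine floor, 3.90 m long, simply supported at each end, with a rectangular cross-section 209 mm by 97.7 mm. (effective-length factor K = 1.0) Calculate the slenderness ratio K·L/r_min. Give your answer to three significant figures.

For a rectangle r_min = b/√12 = 97.7/√12 = 28.20 mm
L_e = K·L = 1 × 3.90 m = 3.900 m = 3900.0 mm
λ = L_e / r_min = 3900.0 / 28.20 = 138

λ ≈ 138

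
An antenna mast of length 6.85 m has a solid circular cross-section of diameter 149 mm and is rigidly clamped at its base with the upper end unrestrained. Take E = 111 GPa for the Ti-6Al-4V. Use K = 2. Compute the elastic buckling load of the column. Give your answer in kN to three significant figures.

I = πd⁴/64 = π×149⁴/64 = 2.419×10^7 mm⁴
I = 2.419×10^7 mm⁴ = 2.419×10^-5 m⁴
Effective length L_e = K·L = 2 × 6.85 = 13.70 m
P_cr = π²EI / L_e² = π² × 111×10⁹ × 2.419×10^-5 / 13.70² = 1.412×10^5 N

P_cr ≈ 141 kN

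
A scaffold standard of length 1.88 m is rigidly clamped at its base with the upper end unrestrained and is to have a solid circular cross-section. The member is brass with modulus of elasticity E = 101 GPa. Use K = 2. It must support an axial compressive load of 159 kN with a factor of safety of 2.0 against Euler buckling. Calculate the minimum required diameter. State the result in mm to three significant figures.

d ≈ 97.9 mm

Required P_cr = n·P = 2.0 × 159 = 318.0 kN
L_e = K·L = 2 × 1.88 = 3.760 m
Required I = P_cr·L_e²/(π²E) = 3.180×10^5 × 3.760² / (π² × 1.01×10^11) = 4.510×10^-6 m⁴
I_req = 4.510×10^6 mm⁴
Solid circle: I = πd⁴/64  ⇒  d = (64I/π)^(1/4) = (64×4.510×10^6/π)^(1/4) = 97.9 mm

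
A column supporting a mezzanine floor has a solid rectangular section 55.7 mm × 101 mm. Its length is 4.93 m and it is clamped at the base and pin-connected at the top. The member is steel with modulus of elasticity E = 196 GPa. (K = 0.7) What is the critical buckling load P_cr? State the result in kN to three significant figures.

Buckling occurs about the weak axis: I_min = h·b³/12 with b = 55.7 mm (the shorter side).
I_min = 101×55.7³/12 = 1.454×10^6 mm⁴
I = 1.454×10^6 mm⁴ = 1.454×10^-6 m⁴
Effective length L_e = K·L = 0.7 × 4.93 = 3.451 m
P_cr = π²EI / L_e² = π² × 196×10⁹ × 1.454×10^-6 / 3.451² = 2.362×10^5 N

P_cr ≈ 236 kN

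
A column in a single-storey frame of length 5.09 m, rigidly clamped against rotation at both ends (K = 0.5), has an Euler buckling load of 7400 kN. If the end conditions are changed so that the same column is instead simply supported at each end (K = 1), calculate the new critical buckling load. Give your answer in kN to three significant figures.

P_cr ≈ 1850 kN

P_cr ∝ 1/K², so P_cr,new = P_cr,old × (K_old/K_new)² = 7400 × (0.5/1)²
= 7400 × 0.2500 = 1850 kN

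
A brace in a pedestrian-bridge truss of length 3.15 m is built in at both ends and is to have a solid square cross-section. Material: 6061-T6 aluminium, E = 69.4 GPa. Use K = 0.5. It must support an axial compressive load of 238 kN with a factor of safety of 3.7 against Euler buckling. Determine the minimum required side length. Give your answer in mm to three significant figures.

Required P_cr = n·P = 3.7 × 238 = 880.6 kN
L_e = K·L = 0.5 × 3.15 = 1.575 m
Required I = P_cr·L_e²/(π²E) = 8.806×10^5 × 1.575² / (π² × 6.94×10^10) = 3.189×10^-6 m⁴
I_req = 3.189×10^6 mm⁴
Solid square: I = a⁴/12  ⇒  a = (12I)^(1/4) = (12×3.189×10^6)^(1/4) = 78.7 mm

a ≈ 78.7 mm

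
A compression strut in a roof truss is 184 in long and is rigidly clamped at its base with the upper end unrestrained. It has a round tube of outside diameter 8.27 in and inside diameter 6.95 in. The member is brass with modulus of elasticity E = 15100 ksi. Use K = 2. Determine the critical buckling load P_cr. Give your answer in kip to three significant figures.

P_cr ≈ 127 kip

d_o = 8.27 in, d_i = 6.95 in
I = π(d_o⁴ − d_i⁴)/64 = π(8.27⁴ − 6.950⁴)/64 = 115.1 in⁴
Effective length L_e = K·L = 2 × 184 = 368.0 in
P_cr = π²EI / L_e² = π² × 15100×10³ × 115.1 / 368.0² = 1.266×10^5 lb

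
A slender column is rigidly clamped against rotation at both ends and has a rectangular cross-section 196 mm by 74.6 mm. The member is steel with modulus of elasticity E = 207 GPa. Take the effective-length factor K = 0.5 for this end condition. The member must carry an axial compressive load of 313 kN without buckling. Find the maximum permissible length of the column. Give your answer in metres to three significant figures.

L_max ≈ 13.3 m

Buckling occurs about the weak axis: I_min = h·b³/12 with b = 74.6 mm (the shorter side).
I_min = 196×74.6³/12 = 6.781×10^6 mm⁴
I = 6.781×10^-6 m⁴
At the buckling limit P_cr = P = 3.130×10^5 N
From P_cr = π²EI/(K·L)²:  L = (1/K)·√(π²EI/P_cr) = (1/0.5)·√(π²×2.07×10^11×6.781×10^-6/3.130×10^5)
L = 13.3 m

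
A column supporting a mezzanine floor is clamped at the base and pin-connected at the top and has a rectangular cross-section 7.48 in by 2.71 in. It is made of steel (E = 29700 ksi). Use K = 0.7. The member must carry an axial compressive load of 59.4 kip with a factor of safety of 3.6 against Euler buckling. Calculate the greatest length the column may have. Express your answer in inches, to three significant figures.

L_max ≈ 186 in

Buckling occurs about the weak axis: I_min = h·b³/12 with b = 2.71 in (the shorter side).
I_min = 7.48×2.71³/12 = 12.41 in⁴
Required critical load P_cr = n·P = 3.6 × 59.4 = 213.8 kip = 2.138×10^5 lb
From P_cr = π²EI/(K·L)²:  L = (1/K)·√(π²EI/P_cr) = (1/0.7)·√(π²×2.97×10^7×12.41/2.138×10^5)
L = 186 in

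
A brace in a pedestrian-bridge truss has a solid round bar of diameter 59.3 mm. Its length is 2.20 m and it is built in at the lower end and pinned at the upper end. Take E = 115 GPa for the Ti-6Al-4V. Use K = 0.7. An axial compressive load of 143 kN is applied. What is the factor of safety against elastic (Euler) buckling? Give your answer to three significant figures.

I = πd⁴/64 = π×59.3⁴/64 = 6.070×10^5 mm⁴
I = 6.070×10^5 mm⁴ = 6.070×10^-7 m⁴
Effective length L_e = K·L = 0.7 × 2.20 = 1.540 m
P_cr = π²EI / L_e² = π² × 115×10⁹ × 6.070×10^-7 / 1.540² = 2.905×10^5 N
Factor of safety n = P_cr / P = 290.50 / 143 = 2.03

n ≈ 2.03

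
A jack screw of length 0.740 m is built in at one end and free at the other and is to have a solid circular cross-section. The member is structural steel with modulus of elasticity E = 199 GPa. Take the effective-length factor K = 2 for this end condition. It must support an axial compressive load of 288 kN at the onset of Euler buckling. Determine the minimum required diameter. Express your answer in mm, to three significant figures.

L_e = K·L = 2 × 0.740 = 1.480 m
Required I = P_cr·L_e²/(π²E) = 2.880×10^5 × 1.480² / (π² × 1.99×10^11) = 3.212×10^-7 m⁴
I_req = 3.212×10^5 mm⁴
Solid circle: I = πd⁴/64  ⇒  d = (64I/π)^(1/4) = (64×3.212×10^5/π)^(1/4) = 50.6 mm

d ≈ 50.6 mm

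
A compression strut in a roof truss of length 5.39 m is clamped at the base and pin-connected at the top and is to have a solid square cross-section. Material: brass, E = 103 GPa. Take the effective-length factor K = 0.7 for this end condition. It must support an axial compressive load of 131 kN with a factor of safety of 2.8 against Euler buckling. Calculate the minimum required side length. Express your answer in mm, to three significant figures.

Required P_cr = n·P = 2.8 × 131 = 366.8 kN
L_e = K·L = 0.7 × 5.39 = 3.773 m
Required I = P_cr·L_e²/(π²E) = 3.668×10^5 × 3.773² / (π² × 1.03×10^11) = 5.136×10^-6 m⁴
I_req = 5.136×10^6 mm⁴
Solid square: I = a⁴/12  ⇒  a = (12I)^(1/4) = (12×5.136×10^6)^(1/4) = 88.6 mm

a ≈ 88.6 mm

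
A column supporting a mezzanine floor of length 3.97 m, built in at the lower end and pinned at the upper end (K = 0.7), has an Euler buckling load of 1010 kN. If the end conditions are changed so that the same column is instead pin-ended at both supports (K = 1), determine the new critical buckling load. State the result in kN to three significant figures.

P_cr ∝ 1/K², so P_cr,new = P_cr,old × (K_old/K_new)² = 1010 × (0.7/1)²
= 1010 × 0.4900 = 495 kN

P_cr ≈ 495 kN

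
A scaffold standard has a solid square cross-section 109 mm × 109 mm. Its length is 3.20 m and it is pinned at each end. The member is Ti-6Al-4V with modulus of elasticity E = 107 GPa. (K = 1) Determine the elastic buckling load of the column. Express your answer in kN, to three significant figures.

P_cr ≈ 1210 kN

I = a⁴/12 = 109⁴/12 = 1.176×10^7 mm⁴
I = 1.176×10^7 mm⁴ = 1.176×10^-5 m⁴
Effective length L_e = K·L = 1 × 3.20 = 3.200 m
P_cr = π²EI / L_e² = π² × 107×10⁹ × 1.176×10^-5 / 3.200² = 1.213×10^6 N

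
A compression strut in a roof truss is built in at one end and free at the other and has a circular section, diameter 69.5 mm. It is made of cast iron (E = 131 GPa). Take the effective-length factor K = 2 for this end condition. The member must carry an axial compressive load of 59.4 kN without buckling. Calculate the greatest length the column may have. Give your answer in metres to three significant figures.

I = πd⁴/64 = π×69.5⁴/64 = 1.145×10^6 mm⁴
I = 1.145×10^-6 m⁴
At the buckling limit P_cr = P = 5.940×10^4 N
From P_cr = π²EI/(K·L)²:  L = (1/K)·√(π²EI/P_cr) = (1/2)·√(π²×1.31×10^11×1.145×10^-6/5.940×10^4)
L = 2.50 m

L_max ≈ 2.50 m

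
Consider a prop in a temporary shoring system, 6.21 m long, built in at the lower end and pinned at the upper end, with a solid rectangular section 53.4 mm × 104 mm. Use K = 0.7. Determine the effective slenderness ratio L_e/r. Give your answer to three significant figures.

λ ≈ 282

For a rectangle r_min = b/√12 = 53.4/√12 = 15.42 mm
L_e = K·L = 0.7 × 6.21 m = 4.347 m = 4347.0 mm
λ = L_e / r_min = 4347.0 / 15.42 = 282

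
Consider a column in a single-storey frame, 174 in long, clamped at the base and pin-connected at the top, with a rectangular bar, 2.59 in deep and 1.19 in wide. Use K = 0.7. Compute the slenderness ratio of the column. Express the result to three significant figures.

λ ≈ 355

For a rectangle r_min = b/√12 = 1.19/√12 = 0.3435 in
L_e = K·L = 0.7 × 174 = 121.8 in
λ = L_e / r_min = 121.80 / 0.3435 = 355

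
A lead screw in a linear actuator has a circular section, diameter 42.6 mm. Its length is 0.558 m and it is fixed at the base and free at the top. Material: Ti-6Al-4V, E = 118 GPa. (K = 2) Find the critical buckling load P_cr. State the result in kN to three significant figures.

I = πd⁴/64 = π×42.6⁴/64 = 1.617×10^5 mm⁴
I = 1.617×10^5 mm⁴ = 1.617×10^-7 m⁴
Effective length L_e = K·L = 2 × 0.558 = 1.116 m
P_cr = π²EI / L_e² = π² × 118×10⁹ × 1.617×10^-7 / 1.116² = 1.512×10^5 N

P_cr ≈ 151 kN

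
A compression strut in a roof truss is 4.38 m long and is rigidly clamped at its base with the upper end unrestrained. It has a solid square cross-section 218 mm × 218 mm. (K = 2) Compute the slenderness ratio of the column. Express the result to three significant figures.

I = a⁴/12 = 218⁴/12 = 1.882×10^8 mm⁴
A = 4.752×10^4 mm²;  r_min = √(I/A) = √(1.882×10^8/4.752×10^4) = 62.93 mm
L_e = K·L = 2 × 4.38 m = 8.760 m = 8760.0 mm
λ = L_e / r_min = 8760.0 / 62.93 = 139

λ ≈ 139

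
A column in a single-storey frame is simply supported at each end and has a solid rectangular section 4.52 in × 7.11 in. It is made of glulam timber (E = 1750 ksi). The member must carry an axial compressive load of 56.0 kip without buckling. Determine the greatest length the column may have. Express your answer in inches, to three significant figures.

L_max ≈ 130 in

Buckling occurs about the weak axis: I_min = h·b³/12 with b = 4.52 in (the shorter side).
I_min = 7.11×4.52³/12 = 54.71 in⁴
At the buckling limit P_cr = P = 5.600×10^4 lb
From P_cr = π²EI/(K·L)²:  L = (1/K)·√(π²EI/P_cr) = (1/1)·√(π²×1.75×10^6×54.71/5.600×10^4)
L = 130 in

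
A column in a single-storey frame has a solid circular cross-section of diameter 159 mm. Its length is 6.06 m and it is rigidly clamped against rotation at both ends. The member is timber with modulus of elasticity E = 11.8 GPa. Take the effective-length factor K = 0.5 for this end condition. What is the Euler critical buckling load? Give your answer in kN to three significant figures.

P_cr ≈ 398 kN

I = πd⁴/64 = π×159⁴/64 = 3.137×10^7 mm⁴
I = 3.137×10^7 mm⁴ = 3.137×10^-5 m⁴
Effective length L_e = K·L = 0.5 × 6.06 = 3.030 m
P_cr = π²EI / L_e² = π² × 11.8×10⁹ × 3.137×10^-5 / 3.030² = 3.980×10^5 N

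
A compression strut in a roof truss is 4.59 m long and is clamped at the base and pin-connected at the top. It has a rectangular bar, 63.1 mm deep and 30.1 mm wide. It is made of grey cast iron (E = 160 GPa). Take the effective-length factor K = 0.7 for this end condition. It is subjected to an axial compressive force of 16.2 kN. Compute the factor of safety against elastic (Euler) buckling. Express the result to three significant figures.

Buckling occurs about the weak axis: I_min = h·b³/12 with b = 30.1 mm (the shorter side).
I_min = 63.1×30.1³/12 = 1.434×10^5 mm⁴
I = 1.434×10^5 mm⁴ = 1.434×10^-7 m⁴
Effective length L_e = K·L = 0.7 × 4.59 = 3.213 m
P_cr = π²EI / L_e² = π² × 160×10⁹ × 1.434×10^-7 / 3.213² = 2.194×10^4 N
Factor of safety n = P_cr / P = 21.935 / 16.2 = 1.35

n ≈ 1.35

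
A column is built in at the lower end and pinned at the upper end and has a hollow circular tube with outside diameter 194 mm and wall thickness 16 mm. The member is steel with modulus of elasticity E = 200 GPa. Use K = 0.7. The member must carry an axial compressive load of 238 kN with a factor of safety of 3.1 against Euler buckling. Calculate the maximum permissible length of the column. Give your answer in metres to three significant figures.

Inner diameter d_i = 194 − 2×16 = 162.0 mm
I = π(d_o⁴ − d_i⁴)/64 = π(194⁴ − 162.0⁴)/64 = 3.572×10^7 mm⁴
I = 3.572×10^-5 m⁴
Required critical load P_cr = n·P = 3.1 × 238 = 737.8 kN = 7.378×10^5 N
From P_cr = π²EI/(K·L)²:  L = (1/K)·√(π²EI/P_cr) = (1/0.7)·√(π²×2.00×10^11×3.572×10^-5/7.378×10^5)
L = 14.0 m

L_max ≈ 14.0 m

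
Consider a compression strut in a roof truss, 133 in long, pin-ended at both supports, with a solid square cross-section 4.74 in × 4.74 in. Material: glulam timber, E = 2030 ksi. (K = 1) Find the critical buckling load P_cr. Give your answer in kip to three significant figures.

I = a⁴/12 = 4.74⁴/12 = 42.07 in⁴
Effective length L_e = K·L = 1 × 133 = 133.0 in
P_cr = π²EI / L_e² = π² × 2030×10³ × 42.07 / 133.0² = 4.765×10^4 lb

P_cr ≈ 47.6 kip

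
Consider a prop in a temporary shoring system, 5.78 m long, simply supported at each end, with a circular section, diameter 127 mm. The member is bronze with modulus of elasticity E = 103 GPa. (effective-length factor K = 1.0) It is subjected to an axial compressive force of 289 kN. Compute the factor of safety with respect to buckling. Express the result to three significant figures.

I = πd⁴/64 = π×127⁴/64 = 1.277×10^7 mm⁴
I = 1.277×10^7 mm⁴ = 1.277×10^-5 m⁴
Effective length L_e = K·L = 1 × 5.78 = 5.780 m
P_cr = π²EI / L_e² = π² × 103×10⁹ × 1.277×10^-5 / 5.780² = 3.886×10^5 N
Factor of safety n = P_cr / P = 388.57 / 289 = 1.34

n ≈ 1.34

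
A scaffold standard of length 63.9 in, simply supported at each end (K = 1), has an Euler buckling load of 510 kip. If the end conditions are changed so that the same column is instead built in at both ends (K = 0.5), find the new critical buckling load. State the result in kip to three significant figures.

P_cr ≈ 2040 kip

P_cr ∝ 1/K², so P_cr,new = P_cr,old × (K_old/K_new)² = 510 × (1/0.5)²
= 510 × 4.000 = 2040 kip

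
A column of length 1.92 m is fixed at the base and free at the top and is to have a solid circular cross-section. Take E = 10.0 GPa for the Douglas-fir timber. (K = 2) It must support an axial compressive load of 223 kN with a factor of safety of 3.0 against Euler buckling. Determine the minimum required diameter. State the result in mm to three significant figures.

d ≈ 212 mm

Required P_cr = n·P = 3.0 × 223 = 669.0 kN
L_e = K·L = 2 × 1.92 = 3.840 m
Required I = P_cr·L_e²/(π²E) = 6.690×10^5 × 3.840² / (π² × 1.00×10^10) = 9.995×10^-5 m⁴
I_req = 9.995×10^7 mm⁴
Solid circle: I = πd⁴/64  ⇒  d = (64I/π)^(1/4) = (64×9.995×10^7/π)^(1/4) = 212 mm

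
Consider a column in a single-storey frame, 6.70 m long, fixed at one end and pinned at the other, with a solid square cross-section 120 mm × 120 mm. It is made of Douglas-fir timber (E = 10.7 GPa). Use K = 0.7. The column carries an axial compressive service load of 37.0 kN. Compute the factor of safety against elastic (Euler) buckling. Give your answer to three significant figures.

n ≈ 2.24

I = a⁴/12 = 120⁴/12 = 1.728×10^7 mm⁴
I = 1.728×10^7 mm⁴ = 1.728×10^-5 m⁴
Effective length L_e = K·L = 0.7 × 6.70 = 4.690 m
P_cr = π²EI / L_e² = π² × 10.7×10⁹ × 1.728×10^-5 / 4.690² = 8.296×10^4 N
Factor of safety n = P_cr / P = 82.962 / 37.0 = 2.24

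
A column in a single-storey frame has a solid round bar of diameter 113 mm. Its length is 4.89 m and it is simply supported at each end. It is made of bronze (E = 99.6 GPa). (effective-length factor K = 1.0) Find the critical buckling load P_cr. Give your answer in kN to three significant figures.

I = πd⁴/64 = π×113⁴/64 = 8.004×10^6 mm⁴
I = 8.004×10^6 mm⁴ = 8.004×10^-6 m⁴
Effective length L_e = K·L = 1 × 4.89 = 4.890 m
P_cr = π²EI / L_e² = π² × 99.6×10⁹ × 8.004×10^-6 / 4.890² = 3.290×10^5 N

P_cr ≈ 329 kN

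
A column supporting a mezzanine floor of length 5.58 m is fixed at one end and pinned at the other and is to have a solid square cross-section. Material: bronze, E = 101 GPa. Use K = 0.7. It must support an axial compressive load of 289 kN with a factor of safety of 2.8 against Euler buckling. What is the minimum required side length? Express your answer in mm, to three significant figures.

a ≈ 110 mm

Required P_cr = n·P = 2.8 × 289 = 809.2 kN
L_e = K·L = 0.7 × 5.58 = 3.906 m
Required I = P_cr·L_e²/(π²E) = 8.092×10^5 × 3.906² / (π² × 1.01×10^11) = 1.239×10^-5 m⁴
I_req = 1.239×10^7 mm⁴
Solid square: I = a⁴/12  ⇒  a = (12I)^(1/4) = (12×1.239×10^7)^(1/4) = 110 mm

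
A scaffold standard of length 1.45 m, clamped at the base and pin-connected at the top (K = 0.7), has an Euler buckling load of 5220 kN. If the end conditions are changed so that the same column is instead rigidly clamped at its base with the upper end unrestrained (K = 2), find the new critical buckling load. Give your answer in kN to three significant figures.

P_cr ≈ 639 kN

P_cr ∝ 1/K², so P_cr,new = P_cr,old × (K_old/K_new)² = 5220 × (0.7/2)²
= 5220 × 0.1225 = 639 kN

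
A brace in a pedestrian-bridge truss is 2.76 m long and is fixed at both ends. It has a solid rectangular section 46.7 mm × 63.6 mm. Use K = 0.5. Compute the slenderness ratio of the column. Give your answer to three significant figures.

λ ≈ 102

Buckling occurs about the weak axis: I_min = h·b³/12 with b = 46.7 mm (the shorter side).
I_min = 63.6×46.7³/12 = 5.398×10^5 mm⁴
A = 2.970×10^3 mm²;  r_min = √(I/A) = √(5.398×10^5/2.970×10^3) = 13.48 mm
L_e = K·L = 0.5 × 2.76 m = 1.380 m = 1380.0 mm
λ = L_e / r_min = 1380.0 / 13.48 = 102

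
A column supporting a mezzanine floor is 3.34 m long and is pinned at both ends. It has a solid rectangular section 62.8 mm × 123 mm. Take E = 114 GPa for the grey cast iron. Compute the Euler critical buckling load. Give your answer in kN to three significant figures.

P_cr ≈ 256 kN

Buckling occurs about the weak axis: I_min = h·b³/12 with b = 62.8 mm (the shorter side).
I_min = 123×62.8³/12 = 2.539×10^6 mm⁴
I = 2.539×10^6 mm⁴ = 2.539×10^-6 m⁴
Effective length L_e = K·L = 1 × 3.34 = 3.340 m
P_cr = π²EI / L_e² = π² × 114×10⁹ × 2.539×10^-6 / 3.340² = 2.560×10^5 N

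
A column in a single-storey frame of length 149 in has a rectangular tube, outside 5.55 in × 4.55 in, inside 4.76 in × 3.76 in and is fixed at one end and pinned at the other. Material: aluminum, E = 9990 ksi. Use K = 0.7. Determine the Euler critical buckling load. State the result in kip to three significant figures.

Weak-axis I_min = (h_o·b_o³ − h_i·b_i³)/12 with b_o = 4.55, b_i = 3.760 in (shorter outer/inner sides).
I_min = (5.55×4.55³ − 4.760×3.760³)/12 = 22.48 in⁴
Effective length L_e = K·L = 0.7 × 149 = 104.3 in
P_cr = π²EI / L_e² = π² × 9990×10³ × 22.48 / 104.3² = 2.037×10^5 lb

P_cr ≈ 204 kip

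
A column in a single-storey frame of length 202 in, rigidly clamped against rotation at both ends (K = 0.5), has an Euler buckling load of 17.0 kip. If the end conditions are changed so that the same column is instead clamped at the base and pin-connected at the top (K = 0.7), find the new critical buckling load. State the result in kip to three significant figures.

P_cr ≈ 8.67 kip

P_cr ∝ 1/K², so P_cr,new = P_cr,old × (K_old/K_new)² = 17.0 × (0.5/0.7)²
= 17.0 × 0.5102 = 8.67 kip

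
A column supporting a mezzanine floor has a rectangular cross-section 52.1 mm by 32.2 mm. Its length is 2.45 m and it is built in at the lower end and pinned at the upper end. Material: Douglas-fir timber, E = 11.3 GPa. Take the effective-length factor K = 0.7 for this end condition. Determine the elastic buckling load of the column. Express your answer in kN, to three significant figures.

P_cr ≈ 5.50 kN

Buckling occurs about the weak axis: I_min = h·b³/12 with b = 32.2 mm (the shorter side).
I_min = 52.1×32.2³/12 = 1.450×10^5 mm⁴
I = 1.450×10^5 mm⁴ = 1.450×10^-7 m⁴
Effective length L_e = K·L = 0.7 × 2.45 = 1.715 m
P_cr = π²EI / L_e² = π² × 11.3×10⁹ × 1.450×10^-7 / 1.715² = 5.496×10^3 N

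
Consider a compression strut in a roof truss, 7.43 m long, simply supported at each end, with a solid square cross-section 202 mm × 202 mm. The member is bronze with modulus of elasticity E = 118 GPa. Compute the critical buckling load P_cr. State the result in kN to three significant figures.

I = a⁴/12 = 202⁴/12 = 1.387×10^8 mm⁴
I = 1.387×10^8 mm⁴ = 1.387×10^-4 m⁴
Effective length L_e = K·L = 1 × 7.43 = 7.430 m
P_cr = π²EI / L_e² = π² × 118×10⁹ × 1.387×10^-4 / 7.430² = 2.927×10^6 N

P_cr ≈ 2930 kN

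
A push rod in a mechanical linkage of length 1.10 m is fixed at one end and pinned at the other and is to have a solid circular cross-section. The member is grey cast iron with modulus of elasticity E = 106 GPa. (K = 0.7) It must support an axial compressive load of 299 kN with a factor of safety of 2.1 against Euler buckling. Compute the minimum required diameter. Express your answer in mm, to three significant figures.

d ≈ 51.9 mm

Required P_cr = n·P = 2.1 × 299 = 627.9 kN
L_e = K·L = 0.7 × 1.10 = 0.7700 m
Required I = P_cr·L_e²/(π²E) = 6.279×10^5 × 0.7700² / (π² × 1.06×10^11) = 3.558×10^-7 m⁴
I_req = 3.558×10^5 mm⁴
Solid circle: I = πd⁴/64  ⇒  d = (64I/π)^(1/4) = (64×3.558×10^5/π)^(1/4) = 51.9 mm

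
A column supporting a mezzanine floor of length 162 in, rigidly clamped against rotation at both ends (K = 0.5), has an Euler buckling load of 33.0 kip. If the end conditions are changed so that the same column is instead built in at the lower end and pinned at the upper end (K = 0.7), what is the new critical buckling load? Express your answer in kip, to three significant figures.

P_cr ≈ 16.8 kip

P_cr ∝ 1/K², so P_cr,new = P_cr,old × (K_old/K_new)² = 33.0 × (0.5/0.7)²
= 33.0 × 0.5102 = 16.8 kip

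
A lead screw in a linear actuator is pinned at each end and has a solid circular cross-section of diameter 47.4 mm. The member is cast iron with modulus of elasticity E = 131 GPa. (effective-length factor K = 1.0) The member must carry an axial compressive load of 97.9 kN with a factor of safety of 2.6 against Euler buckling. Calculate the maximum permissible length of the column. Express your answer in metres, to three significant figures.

L_max ≈ 1.12 m

I = πd⁴/64 = π×47.4⁴/64 = 2.478×10^5 mm⁴
I = 2.478×10^-7 m⁴
Required critical load P_cr = n·P = 2.6 × 97.9 = 254.5 kN = 2.545×10^5 N
From P_cr = π²EI/(K·L)²:  L = (1/K)·√(π²EI/P_cr) = (1/1)·√(π²×1.31×10^11×2.478×10^-7/2.545×10^5)
L = 1.12 m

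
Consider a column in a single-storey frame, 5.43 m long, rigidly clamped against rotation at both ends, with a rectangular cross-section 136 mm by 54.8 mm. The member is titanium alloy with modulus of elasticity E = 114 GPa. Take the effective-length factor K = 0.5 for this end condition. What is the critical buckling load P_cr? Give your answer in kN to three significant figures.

Buckling occurs about the weak axis: I_min = h·b³/12 with b = 54.8 mm (the shorter side).
I_min = 136×54.8³/12 = 1.865×10^6 mm⁴
I = 1.865×10^6 mm⁴ = 1.865×10^-6 m⁴
Effective length L_e = K·L = 0.5 × 5.43 = 2.715 m
P_cr = π²EI / L_e² = π² × 114×10⁹ × 1.865×10^-6 / 2.715² = 2.847×10^5 N

P_cr ≈ 285 kN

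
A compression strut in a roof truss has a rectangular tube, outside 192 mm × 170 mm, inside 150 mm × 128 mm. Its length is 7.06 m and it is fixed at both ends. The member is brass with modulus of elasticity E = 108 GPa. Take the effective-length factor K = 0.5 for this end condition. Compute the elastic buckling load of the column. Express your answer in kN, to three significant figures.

Weak-axis I_min = (h_o·b_o³ − h_i·b_i³)/12 with b_o = 170, b_i = 128.0 mm (shorter outer/inner sides).
I_min = (192×170³ − 150.0×128.0³)/12 = 5.239×10^7 mm⁴
I = 5.239×10^7 mm⁴ = 5.239×10^-5 m⁴
Effective length L_e = K·L = 0.5 × 7.06 = 3.530 m
P_cr = π²EI / L_e² = π² × 108×10⁹ × 5.239×10^-5 / 3.530² = 4.482×10^6 N

P_cr ≈ 4480 kN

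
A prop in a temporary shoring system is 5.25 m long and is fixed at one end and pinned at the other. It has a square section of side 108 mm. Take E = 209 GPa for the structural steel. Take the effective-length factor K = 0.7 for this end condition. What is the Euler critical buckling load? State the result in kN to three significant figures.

P_cr ≈ 1730 kN

I = a⁴/12 = 108⁴/12 = 1.134×10^7 mm⁴
I = 1.134×10^7 mm⁴ = 1.134×10^-5 m⁴
Effective length L_e = K·L = 0.7 × 5.25 = 3.675 m
P_cr = π²EI / L_e² = π² × 209×10⁹ × 1.134×10^-5 / 3.675² = 1.732×10^6 N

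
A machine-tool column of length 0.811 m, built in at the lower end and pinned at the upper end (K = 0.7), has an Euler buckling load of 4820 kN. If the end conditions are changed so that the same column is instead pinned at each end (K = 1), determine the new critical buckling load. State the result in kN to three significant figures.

P_cr ≈ 2360 kN

P_cr ∝ 1/K², so P_cr,new = P_cr,old × (K_old/K_new)² = 4820 × (0.7/1)²
= 4820 × 0.4900 = 2360 kN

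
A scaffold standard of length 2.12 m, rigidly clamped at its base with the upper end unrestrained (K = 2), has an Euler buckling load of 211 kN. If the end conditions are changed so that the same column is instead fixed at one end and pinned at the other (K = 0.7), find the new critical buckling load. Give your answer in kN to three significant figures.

P_cr ∝ 1/K², so P_cr,new = P_cr,old × (K_old/K_new)² = 211 × (2/0.7)²
= 211 × 8.163 = 1720 kN

P_cr ≈ 1720 kN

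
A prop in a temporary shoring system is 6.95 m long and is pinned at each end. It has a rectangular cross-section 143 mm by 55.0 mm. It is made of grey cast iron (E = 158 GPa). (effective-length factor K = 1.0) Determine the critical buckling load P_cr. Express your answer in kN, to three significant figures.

Buckling occurs about the weak axis: I_min = h·b³/12 with b = 55.0 mm (the shorter side).
I_min = 143×55.0³/12 = 1.983×10^6 mm⁴
I = 1.983×10^6 mm⁴ = 1.983×10^-6 m⁴
Effective length L_e = K·L = 1 × 6.95 = 6.950 m
P_cr = π²EI / L_e² = π² × 158×10⁹ × 1.983×10^-6 / 6.950² = 6.401×10^4 N

P_cr ≈ 64.0 kN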